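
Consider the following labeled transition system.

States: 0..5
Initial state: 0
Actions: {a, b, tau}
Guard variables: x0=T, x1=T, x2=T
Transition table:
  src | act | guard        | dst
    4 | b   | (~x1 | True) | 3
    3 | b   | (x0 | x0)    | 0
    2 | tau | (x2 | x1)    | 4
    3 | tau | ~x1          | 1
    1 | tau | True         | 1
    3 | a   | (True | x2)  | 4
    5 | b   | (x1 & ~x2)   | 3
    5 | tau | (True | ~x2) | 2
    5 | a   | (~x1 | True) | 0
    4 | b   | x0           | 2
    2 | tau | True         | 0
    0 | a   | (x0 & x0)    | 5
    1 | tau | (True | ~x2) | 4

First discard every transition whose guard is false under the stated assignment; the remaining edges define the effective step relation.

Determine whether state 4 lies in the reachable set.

Answer: REACHABLE

Analysis:
Guard filter leaves 11 enabled edge(s).
L0 = {0}
L1 = {5}  now seen {0,5}
L2 = {2}  now seen {0,2,5}
L3 = {4}  now seen {0,2,4,5}
L4 = {3}  now seen {0,2,3,4,5}
Reachable = {0,2,3,4,5}
trace reaching 4: a·tau·tau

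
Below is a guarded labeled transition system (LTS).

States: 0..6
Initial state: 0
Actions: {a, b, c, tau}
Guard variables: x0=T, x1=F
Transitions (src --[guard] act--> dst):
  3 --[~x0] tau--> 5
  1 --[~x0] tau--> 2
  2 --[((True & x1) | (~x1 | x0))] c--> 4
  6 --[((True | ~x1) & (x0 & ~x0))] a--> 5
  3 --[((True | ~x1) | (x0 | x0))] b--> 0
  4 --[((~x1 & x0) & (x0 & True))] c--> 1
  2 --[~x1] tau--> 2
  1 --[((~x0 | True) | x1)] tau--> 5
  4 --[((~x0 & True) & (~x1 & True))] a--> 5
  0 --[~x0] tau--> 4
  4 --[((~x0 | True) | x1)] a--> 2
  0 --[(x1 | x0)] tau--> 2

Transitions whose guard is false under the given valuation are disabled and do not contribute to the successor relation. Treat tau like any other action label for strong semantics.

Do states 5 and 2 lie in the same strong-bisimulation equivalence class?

Refine partition for ~:
  round 0: {{0,1,2,3,4,5,6}}
  round 1: {{0,1},{2},{3},{4},{5,6}}
  round 2: {{0},{1},{2},{3},{4},{5,6}}
stable after 3 split(s): 6 block(s)
[5]={5,6}  [2]={2}

Answer: NOT BISIMILAR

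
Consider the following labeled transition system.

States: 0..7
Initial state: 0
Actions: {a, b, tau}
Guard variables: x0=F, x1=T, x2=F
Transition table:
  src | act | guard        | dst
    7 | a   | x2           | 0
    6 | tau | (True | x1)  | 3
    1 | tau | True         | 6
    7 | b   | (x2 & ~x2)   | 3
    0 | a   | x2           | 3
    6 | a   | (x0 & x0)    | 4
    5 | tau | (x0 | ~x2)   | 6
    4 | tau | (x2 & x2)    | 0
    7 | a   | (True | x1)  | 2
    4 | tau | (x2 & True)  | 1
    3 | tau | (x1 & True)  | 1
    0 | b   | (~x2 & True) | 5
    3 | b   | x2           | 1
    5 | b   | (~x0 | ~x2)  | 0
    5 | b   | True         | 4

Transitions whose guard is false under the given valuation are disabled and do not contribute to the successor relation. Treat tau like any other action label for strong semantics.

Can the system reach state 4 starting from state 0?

Answer: REACHABLE

Analysis:
Guard filter leaves 8 enabled edge(s).
Layer 0: {0}
Layer 1: {5}  now seen {0,5}
Layer 2: {4,6}  now seen {0,4,5,6}
Layer 3: {3}  now seen {0,3,4,5,6}
Layer 4: {1}  now seen {0,1,3,4,5,6}
R = {0,1,3,4,5,6}
Path to 4: b·b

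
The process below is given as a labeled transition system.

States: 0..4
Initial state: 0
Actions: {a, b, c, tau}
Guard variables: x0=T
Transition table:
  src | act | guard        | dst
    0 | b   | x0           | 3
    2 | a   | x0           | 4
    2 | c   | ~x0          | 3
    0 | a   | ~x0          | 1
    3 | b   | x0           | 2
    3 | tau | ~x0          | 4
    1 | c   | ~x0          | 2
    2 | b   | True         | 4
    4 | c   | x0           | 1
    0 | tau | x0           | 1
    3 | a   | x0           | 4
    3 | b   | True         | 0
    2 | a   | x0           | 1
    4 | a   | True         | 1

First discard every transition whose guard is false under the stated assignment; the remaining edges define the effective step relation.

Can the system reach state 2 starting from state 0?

Answer: REACHABLE

Analysis:
After dropping false guards: 10 live edges.
L0 = {0}
L1 = {1,3}  total {0,1,3}
L2 = {2,4}  total {0,1,2,3,4}
R = {0,1,2,3,4}
Path to 2: b·b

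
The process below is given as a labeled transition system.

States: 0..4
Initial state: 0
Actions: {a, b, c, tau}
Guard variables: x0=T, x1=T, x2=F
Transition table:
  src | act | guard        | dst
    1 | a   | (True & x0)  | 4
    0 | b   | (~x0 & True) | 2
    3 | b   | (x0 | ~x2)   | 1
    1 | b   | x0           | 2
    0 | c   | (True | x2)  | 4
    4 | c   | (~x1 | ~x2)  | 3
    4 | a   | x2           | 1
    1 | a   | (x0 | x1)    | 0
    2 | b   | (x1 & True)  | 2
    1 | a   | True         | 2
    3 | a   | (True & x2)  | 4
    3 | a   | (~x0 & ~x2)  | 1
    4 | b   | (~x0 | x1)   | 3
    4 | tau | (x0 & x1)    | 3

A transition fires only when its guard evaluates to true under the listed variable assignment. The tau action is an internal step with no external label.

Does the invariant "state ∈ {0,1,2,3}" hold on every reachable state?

Answer: INVARIANT VIOLATED at state 4

Analysis:
Inv-set: {0,1,2,3}
R = {0,1,2,3,4}
  0: safe
  1: safe
  2: safe
  3: safe
  4: ✗ unsafe
witness against invariant: c → 4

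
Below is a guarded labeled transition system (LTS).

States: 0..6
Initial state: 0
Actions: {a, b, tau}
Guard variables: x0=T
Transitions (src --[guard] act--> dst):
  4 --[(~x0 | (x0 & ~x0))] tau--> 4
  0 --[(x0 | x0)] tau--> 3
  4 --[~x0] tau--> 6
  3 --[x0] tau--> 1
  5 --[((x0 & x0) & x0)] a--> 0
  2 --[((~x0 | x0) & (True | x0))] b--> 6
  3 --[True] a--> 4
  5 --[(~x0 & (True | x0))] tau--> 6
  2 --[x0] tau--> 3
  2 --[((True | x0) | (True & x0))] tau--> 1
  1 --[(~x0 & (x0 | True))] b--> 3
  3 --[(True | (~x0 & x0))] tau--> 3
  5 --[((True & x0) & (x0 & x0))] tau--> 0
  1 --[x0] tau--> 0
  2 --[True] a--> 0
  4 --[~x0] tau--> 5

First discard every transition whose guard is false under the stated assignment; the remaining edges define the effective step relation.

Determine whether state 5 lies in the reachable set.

11 transition(s) survive guard evaluation.
L0 = {0}
L1 = {3}  total {0,3}
L2 = {1,4}  total {0,1,3,4}
R = {0,1,3,4}

Answer: UNREACHABLE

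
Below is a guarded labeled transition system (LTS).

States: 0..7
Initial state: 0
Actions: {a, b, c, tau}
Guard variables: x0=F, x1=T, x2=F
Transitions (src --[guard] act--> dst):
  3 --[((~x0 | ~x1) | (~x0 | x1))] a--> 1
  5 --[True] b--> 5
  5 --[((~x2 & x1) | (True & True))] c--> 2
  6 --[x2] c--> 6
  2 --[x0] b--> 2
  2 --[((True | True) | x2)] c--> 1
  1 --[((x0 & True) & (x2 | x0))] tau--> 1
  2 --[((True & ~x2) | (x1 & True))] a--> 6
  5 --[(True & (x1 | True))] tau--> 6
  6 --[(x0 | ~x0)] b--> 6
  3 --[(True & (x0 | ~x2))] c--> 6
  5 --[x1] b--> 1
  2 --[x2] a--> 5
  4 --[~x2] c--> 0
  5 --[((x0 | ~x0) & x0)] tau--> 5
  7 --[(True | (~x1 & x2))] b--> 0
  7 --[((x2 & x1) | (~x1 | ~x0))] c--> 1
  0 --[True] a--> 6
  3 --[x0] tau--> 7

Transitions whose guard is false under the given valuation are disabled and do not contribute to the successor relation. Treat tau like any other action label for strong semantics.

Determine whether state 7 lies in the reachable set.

After dropping false guards: 13 live edges.
Layer 0: {0}
Layer 1: {6}  total {0,6}
Reachable = {0,6}

Answer: UNREACHABLE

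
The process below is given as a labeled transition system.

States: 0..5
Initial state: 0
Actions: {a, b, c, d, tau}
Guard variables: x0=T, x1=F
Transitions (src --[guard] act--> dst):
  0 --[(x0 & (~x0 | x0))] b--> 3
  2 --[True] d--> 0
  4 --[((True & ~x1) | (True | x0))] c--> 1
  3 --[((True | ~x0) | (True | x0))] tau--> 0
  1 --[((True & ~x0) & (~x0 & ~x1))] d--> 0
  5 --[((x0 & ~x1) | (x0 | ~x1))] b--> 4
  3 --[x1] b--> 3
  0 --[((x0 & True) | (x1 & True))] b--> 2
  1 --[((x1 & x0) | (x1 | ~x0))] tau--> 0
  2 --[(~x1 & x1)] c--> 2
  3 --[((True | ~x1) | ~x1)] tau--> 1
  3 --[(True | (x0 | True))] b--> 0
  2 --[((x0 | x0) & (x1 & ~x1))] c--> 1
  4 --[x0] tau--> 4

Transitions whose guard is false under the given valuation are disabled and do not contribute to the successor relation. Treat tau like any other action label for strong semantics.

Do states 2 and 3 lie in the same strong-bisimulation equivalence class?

Refine partition for ~:
  round 0: {{0,1,2,3,4,5}}
  round 1: {{0,5},{1},{2},{3},{4}}
  round 2: {{0},{1},{2},{3},{4},{5}}
Fixed point at round 3; 6 class(es).
class of 2: {2}; class of 3: {3}

Answer: NOT BISIMILAR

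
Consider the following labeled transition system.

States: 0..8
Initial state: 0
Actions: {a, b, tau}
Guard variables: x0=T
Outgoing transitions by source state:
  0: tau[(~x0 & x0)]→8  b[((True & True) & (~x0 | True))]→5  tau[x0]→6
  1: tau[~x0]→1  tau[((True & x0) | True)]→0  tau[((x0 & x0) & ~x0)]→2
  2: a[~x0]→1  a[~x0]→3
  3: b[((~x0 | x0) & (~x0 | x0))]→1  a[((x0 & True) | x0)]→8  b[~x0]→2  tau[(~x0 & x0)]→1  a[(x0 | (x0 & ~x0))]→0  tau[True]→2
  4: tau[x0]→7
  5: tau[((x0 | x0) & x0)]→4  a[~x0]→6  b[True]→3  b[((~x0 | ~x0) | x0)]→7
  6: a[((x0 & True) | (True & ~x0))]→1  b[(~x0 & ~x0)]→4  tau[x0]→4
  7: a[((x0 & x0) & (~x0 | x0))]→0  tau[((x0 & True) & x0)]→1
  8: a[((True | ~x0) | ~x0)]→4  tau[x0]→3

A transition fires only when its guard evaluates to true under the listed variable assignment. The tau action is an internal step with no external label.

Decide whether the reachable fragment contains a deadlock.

Reach set: {0,1,2,3,4,5,6,7,8}
  0: b→5  tau→6  [2 exit(s)]
  1: tau→0  [1 exit(s)]
  2: ∅  [deadlock]
  3: a→0  a→8  b→1  tau→2  [4 exit(s)]
  4: tau→7  [1 exit(s)]
  5: b→3  b→7  tau→4  [3 exit(s)]
  6: a→1  tau→4  [2 exit(s)]
  7: a→0  tau→1  [2 exit(s)]
  8: a→4  tau→3  [2 exit(s)]
witness 2: b·b·tau

Answer: DEADLOCK at state 2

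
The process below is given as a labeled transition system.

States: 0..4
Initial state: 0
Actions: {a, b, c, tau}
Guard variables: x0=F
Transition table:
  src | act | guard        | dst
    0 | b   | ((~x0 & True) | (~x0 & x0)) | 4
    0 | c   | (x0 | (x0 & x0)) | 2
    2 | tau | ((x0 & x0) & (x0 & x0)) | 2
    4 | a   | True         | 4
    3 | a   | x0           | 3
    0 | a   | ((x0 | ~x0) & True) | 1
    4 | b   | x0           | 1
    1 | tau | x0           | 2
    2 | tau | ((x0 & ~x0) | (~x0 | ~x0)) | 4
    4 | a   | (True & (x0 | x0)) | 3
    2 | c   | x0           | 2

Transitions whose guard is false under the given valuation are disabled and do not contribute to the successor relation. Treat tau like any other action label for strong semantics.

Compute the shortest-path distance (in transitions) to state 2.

Answer: UNREACHABLE

Working:
Layered search for 2:
  Layer 0: {0}
  Layer 1: {1,4}
2 never appears.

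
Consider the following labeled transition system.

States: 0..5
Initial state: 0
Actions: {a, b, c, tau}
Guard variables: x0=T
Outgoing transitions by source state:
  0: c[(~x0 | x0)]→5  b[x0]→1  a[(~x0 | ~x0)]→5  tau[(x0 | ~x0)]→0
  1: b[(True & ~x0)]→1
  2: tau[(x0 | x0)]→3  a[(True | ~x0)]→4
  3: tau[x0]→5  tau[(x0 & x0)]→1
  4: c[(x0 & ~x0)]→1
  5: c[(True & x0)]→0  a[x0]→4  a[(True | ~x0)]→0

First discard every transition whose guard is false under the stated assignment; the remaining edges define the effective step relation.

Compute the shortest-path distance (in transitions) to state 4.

Answer: 2

Trace:
Breadth-first toward 4:
  Layer 0: {0}
  Layer 1: {1,5}
  Layer 2: {4}
4 enters at depth 2; path c·a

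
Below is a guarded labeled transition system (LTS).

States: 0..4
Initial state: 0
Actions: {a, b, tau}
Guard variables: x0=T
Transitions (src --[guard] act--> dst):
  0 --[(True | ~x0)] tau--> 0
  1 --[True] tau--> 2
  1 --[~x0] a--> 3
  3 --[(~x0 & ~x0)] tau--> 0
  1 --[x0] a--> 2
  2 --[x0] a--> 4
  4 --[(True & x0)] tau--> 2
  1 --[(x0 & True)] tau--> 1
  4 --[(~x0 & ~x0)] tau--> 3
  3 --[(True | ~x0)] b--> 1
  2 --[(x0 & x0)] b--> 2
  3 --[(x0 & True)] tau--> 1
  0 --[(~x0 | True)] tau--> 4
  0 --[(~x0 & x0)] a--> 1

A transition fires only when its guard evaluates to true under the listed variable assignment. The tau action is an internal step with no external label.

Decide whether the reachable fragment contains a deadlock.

Answer: DEADLOCK-FREE

Working:
Reach set: {0,2,4}
  0: tau→0  tau→4  [deg 2]
  2: a→4  b→2  [deg 2]
  4: tau→2  [deg 1]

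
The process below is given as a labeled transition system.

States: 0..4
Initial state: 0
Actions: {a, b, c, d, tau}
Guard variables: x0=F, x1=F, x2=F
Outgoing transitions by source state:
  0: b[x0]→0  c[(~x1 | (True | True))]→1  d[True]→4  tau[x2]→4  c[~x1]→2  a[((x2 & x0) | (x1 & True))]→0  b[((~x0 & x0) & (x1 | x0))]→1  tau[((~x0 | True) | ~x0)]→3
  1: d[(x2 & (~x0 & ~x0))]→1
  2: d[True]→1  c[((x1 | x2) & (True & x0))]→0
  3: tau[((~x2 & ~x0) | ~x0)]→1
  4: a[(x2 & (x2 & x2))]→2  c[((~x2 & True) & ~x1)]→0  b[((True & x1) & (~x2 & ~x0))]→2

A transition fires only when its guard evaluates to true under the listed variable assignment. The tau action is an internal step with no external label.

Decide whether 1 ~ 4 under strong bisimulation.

Refine partition for ~:
  round 0: {{0,1,2,3,4}}
  round 1: {{0},{1},{2},{3},{4}}
stable after 2 split(s): 5 block(s)
[1]={1}  [4]={4}

Answer: NOT BISIMILAR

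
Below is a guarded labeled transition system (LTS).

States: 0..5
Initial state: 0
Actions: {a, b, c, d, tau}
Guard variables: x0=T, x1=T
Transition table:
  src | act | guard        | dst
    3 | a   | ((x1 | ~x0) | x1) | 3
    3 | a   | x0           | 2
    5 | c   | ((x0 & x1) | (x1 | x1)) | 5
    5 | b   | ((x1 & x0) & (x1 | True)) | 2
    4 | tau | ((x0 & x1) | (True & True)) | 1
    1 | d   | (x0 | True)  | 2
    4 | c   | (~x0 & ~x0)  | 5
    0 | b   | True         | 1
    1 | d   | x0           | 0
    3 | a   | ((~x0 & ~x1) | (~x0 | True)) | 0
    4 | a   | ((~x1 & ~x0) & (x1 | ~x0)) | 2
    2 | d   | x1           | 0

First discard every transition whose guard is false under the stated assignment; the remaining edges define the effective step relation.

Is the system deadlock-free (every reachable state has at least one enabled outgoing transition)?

R = {0,1,2}
  0: b→1  [1 out]
  1: d→0  d→2  [2 out]
  2: d→0  [1 out]

Answer: DEADLOCK-FREE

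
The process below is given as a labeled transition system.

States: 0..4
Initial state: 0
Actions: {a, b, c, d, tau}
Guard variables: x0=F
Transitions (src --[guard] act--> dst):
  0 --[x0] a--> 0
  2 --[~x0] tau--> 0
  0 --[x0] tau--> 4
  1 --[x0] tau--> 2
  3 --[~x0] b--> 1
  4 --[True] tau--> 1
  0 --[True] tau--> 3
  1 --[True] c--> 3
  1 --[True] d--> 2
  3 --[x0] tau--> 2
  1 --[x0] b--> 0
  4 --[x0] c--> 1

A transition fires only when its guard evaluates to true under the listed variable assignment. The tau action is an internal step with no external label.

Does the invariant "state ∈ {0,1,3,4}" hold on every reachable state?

Inv-set: {0,1,3,4}
Reach set: {0,1,2,3}
  0: ok
  1: ok
  2: outside
  3: ok
reach 2 via tau·b·d — violates

Answer: INVARIANT VIOLATED at state 2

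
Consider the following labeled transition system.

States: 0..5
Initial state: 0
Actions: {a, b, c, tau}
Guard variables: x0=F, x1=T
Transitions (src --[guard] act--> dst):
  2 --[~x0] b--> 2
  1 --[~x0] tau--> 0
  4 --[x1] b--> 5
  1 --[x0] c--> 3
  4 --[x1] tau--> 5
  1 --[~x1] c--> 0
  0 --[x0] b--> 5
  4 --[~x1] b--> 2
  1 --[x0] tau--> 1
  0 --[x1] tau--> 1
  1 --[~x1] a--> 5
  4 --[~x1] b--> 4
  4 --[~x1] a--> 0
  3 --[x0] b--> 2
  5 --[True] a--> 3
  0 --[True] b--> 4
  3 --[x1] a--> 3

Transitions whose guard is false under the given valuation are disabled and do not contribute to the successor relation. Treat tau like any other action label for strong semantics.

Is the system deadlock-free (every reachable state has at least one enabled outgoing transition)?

Reach set: {0,1,3,4,5}
  0: b→4  tau→1  [2 out]
  1: tau→0  [1 out]
  3: a→3  [1 out]
  4: b→5  tau→5  [2 out]
  5: a→3  [1 out]

Answer: DEADLOCK-FREE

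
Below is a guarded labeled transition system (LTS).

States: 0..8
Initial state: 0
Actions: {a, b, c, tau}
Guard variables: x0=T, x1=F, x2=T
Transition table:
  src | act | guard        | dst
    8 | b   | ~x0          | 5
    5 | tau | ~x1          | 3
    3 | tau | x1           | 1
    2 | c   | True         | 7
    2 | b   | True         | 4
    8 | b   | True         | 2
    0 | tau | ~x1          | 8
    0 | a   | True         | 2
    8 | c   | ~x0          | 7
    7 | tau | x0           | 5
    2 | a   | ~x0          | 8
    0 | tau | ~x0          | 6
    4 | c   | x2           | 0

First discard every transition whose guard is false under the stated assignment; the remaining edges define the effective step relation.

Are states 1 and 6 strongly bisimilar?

Bisimulation quotient by refinement:
  P[0] = {{0,1,2,3,4,5,6,7,8}}
  P[1] = {{0},{1,3,6},{2},{4},{5,7},{8}}
  P[2] = {{0},{1,3,6},{2},{4},{5},{7},{8}}
7 equivalence class(es) (converged in 3)
class of 1: {1,3,6}; class of 6: {1,3,6}

Answer: BISIMILAR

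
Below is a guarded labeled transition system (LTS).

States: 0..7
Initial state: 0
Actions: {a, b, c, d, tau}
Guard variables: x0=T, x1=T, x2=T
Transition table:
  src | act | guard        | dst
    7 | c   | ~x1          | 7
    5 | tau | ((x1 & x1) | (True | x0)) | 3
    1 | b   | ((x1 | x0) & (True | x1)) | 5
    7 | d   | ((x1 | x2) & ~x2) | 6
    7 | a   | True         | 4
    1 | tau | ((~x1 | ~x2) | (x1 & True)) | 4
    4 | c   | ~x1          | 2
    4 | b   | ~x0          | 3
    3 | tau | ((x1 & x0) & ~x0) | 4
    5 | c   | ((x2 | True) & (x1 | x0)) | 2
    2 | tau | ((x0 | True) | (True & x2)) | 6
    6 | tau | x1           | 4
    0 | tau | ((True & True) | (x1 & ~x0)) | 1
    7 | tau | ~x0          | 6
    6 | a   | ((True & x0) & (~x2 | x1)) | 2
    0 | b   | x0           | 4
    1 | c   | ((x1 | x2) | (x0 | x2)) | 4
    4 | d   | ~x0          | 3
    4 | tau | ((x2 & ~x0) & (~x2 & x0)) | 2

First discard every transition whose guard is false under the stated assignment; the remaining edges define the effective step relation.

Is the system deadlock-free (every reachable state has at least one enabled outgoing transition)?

R = {0,1,2,3,4,5,6}
  0: b→4  tau→1  [2 exit(s)]
  1: b→5  c→4  tau→4  [3 exit(s)]
  2: tau→6  [1 exit(s)]
  3: ∅  [no exit]
  4: ∅  [no exit]
  5: c→2  tau→3  [2 exit(s)]
  6: a→2  tau→4  [2 exit(s)]
trace reaching 3: tau·b·tau

Answer: DEADLOCK at state 3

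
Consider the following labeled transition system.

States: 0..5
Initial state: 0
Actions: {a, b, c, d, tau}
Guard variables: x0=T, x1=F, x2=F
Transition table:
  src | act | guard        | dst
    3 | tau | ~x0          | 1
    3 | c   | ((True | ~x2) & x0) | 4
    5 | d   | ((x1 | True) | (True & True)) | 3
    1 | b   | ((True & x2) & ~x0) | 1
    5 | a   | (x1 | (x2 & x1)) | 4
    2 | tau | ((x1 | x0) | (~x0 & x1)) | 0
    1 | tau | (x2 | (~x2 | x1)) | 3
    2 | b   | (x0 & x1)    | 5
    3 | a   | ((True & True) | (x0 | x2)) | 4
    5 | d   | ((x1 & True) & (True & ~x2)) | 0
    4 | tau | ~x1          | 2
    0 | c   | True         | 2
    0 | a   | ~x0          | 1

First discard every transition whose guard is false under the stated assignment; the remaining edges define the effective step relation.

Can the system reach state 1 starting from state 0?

After dropping false guards: 7 live edges.
Layer 0: {0}
Layer 1: {2}  total {0,2}
R = {0,2}

Answer: UNREACHABLE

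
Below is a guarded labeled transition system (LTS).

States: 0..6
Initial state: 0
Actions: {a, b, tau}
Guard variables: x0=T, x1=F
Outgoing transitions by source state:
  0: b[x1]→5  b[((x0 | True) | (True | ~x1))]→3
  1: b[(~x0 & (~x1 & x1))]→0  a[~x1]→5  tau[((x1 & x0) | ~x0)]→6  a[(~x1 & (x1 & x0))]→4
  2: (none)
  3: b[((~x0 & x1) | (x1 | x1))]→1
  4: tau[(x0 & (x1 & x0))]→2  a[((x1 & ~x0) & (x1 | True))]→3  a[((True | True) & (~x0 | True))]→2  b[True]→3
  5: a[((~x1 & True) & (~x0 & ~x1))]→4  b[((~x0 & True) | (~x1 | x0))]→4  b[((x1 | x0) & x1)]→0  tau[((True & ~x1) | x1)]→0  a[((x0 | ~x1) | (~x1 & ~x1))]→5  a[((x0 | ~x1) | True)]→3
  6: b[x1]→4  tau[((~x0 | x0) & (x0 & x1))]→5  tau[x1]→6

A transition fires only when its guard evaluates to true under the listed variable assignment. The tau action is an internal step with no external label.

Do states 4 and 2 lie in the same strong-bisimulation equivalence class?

Answer: NOT BISIMILAR

Analysis:
Compute ~ classes (split until stable):
  round 0: {{0,1,2,3,4,5,6}}
  round 1: {{0},{1},{2,3,6},{4},{5}}
stable after 2 split(s): 5 block(s)
class of 4: {4}; class of 2: {2,3,6}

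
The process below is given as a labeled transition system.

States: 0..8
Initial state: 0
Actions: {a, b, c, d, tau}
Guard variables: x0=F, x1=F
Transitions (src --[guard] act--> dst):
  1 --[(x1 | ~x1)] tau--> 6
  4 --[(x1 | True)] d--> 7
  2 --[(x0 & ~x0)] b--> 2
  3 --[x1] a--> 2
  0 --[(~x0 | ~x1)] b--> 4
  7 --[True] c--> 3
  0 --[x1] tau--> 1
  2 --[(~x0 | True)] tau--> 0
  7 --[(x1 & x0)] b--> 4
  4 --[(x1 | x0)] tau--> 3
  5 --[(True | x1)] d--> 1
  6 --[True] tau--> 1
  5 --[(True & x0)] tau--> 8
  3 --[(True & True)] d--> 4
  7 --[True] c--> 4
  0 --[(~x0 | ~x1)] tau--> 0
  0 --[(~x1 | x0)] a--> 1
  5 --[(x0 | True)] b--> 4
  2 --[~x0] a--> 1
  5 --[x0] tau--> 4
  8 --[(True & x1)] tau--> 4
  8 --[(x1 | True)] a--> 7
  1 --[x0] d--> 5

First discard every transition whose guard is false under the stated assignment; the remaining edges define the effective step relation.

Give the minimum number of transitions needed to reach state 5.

Breadth-first toward 5:
  L0 = {0}
  L1 = {1,4}
  L2 = {6,7}
  L3 = {3}
5 never appears.

Answer: UNREACHABLE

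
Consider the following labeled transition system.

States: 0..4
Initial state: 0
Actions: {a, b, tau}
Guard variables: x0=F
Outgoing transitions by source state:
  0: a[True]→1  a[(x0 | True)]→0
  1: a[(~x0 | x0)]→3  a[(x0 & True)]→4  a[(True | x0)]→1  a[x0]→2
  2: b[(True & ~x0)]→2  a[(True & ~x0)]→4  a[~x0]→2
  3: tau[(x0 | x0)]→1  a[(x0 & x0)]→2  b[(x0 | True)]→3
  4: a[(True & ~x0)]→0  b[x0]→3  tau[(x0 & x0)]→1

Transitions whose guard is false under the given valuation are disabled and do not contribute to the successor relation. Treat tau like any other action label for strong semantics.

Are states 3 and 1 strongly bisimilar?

Compute ~ classes (split until stable):
  π0 = {{0,1,2,3,4}}
  π1 = {{0,1,4},{2},{3}}
  π2 = {{0,4},{1},{2},{3}}
  π3 = {{0},{1},{2},{3},{4}}
stable after 4 split(s): 5 block(s)
class of 3: {3}; class of 1: {1}

Answer: NOT BISIMILAR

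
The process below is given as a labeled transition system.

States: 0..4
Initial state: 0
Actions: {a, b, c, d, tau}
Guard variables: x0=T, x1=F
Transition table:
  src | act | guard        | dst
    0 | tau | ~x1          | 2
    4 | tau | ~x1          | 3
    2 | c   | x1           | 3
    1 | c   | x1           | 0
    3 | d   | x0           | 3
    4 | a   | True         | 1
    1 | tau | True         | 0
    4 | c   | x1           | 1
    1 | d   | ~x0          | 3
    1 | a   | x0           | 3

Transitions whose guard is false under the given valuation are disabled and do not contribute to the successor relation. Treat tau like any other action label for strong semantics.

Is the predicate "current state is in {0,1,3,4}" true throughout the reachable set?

Inv-set: {0,1,3,4}
Reachable = {0,2}
  0: ✓
  2: VIOLATES
reach 2 via tau — violates

Answer: INVARIANT VIOLATED at state 2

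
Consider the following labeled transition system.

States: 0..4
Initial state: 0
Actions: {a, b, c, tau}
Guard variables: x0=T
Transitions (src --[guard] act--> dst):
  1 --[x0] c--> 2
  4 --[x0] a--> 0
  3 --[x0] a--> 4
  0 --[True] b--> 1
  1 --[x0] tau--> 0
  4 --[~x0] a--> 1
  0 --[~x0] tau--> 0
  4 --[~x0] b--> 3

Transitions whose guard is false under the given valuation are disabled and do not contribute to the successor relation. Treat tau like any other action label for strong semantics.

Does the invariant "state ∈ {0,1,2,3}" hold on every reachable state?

Answer: INVARIANT HOLDS

Working:
Allowed set {0,1,2,3}
R = {0,1,2}
  0: safe
  1: safe
  2: safe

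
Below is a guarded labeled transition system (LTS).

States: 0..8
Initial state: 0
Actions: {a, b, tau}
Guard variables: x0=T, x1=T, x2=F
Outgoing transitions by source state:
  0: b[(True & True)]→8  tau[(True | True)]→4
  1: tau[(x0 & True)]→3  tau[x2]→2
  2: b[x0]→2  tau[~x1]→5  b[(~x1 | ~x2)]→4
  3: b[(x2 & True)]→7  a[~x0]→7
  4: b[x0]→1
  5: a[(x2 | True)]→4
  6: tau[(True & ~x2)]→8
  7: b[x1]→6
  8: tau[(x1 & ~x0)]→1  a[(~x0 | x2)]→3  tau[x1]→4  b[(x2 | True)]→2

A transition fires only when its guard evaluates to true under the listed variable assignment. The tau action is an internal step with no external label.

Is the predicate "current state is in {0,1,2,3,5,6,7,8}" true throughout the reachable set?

Answer: INVARIANT VIOLATED at state 4

Working:
Allowed set {0,1,2,3,5,6,7,8}
Reach set: {0,1,2,3,4,8}
  0: ✓
  1: ✓
  2: ✓
  3: ✓
  4: VIOLATES
  8: ✓
counterexample path to 4: tau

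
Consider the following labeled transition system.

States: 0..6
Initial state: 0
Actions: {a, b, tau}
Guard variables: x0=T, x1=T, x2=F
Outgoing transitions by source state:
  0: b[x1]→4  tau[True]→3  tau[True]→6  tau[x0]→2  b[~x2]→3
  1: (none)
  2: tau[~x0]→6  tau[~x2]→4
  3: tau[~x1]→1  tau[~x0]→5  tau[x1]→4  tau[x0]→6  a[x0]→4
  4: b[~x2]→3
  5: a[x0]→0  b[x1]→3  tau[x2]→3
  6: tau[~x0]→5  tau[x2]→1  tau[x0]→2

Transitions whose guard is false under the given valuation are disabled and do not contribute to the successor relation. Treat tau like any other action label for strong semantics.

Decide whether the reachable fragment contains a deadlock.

Reach set: {0,2,3,4,6}
  0: b→3  b→4  tau→2  tau→3  tau→6  [deg 5]
  2: tau→4  [deg 1]
  3: a→4  tau→4  tau→6  [deg 3]
  4: b→3  [deg 1]
  6: tau→2  [deg 1]

Answer: DEADLOCK-FREE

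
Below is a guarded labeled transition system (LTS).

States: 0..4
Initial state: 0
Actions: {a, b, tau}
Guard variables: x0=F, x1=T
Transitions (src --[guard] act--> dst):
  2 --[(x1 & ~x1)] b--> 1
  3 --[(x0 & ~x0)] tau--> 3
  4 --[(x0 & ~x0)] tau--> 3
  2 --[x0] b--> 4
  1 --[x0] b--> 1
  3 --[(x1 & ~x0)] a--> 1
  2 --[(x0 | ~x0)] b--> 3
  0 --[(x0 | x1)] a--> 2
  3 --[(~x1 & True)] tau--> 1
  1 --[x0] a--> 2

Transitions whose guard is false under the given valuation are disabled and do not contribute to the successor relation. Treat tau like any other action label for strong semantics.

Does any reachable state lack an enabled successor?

Reach set: {0,1,2,3}
  0: a→2  [1 exit(s)]
  1: ∅  [no exit]
  2: b→3  [1 exit(s)]
  3: a→1  [1 exit(s)]
witness 1: a·b·a

Answer: DEADLOCK at state 1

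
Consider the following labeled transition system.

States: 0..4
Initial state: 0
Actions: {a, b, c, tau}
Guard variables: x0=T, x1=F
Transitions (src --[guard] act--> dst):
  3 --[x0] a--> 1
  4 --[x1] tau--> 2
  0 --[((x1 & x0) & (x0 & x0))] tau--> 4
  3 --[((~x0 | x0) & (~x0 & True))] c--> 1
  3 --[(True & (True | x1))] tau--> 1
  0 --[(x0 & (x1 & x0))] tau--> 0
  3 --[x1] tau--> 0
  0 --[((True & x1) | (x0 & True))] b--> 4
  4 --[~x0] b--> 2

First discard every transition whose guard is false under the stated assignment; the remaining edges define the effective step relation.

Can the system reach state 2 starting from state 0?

Answer: UNREACHABLE

Working:
After dropping false guards: 3 live edges.
Layer 0: {0}
Layer 1: {4}  now seen {0,4}
Reach set: {0,4}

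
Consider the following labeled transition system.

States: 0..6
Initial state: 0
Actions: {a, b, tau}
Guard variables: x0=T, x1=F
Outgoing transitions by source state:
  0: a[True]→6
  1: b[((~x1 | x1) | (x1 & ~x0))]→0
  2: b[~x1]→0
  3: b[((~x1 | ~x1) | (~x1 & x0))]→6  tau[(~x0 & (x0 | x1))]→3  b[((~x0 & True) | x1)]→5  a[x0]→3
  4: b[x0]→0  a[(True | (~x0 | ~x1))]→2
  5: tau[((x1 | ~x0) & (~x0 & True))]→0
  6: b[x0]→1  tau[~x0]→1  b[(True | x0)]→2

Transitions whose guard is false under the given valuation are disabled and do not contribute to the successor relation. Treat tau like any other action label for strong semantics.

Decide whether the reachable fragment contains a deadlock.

Reach set: {0,1,2,6}
  0: a→6  [deg 1]
  1: b→0  [deg 1]
  2: b→0  [deg 1]
  6: b→1  b→2  [deg 2]

Answer: DEADLOCK-FREE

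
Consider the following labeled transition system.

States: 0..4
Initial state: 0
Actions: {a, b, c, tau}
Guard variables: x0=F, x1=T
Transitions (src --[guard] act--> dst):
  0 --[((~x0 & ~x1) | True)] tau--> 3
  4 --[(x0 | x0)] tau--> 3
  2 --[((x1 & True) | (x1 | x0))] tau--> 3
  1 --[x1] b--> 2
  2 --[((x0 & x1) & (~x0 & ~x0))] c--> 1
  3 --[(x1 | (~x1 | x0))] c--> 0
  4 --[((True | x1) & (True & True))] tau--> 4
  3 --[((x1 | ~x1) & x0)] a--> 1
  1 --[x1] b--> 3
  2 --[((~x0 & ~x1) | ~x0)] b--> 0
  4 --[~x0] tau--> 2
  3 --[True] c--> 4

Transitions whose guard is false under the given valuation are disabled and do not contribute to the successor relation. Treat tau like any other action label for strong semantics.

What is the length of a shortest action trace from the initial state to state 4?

Breadth-first toward 4:
  Layer 0: {0}
  Layer 1: {3}
  Layer 2: {4}
first hit 4 at d=2 via tau·c

Answer: 2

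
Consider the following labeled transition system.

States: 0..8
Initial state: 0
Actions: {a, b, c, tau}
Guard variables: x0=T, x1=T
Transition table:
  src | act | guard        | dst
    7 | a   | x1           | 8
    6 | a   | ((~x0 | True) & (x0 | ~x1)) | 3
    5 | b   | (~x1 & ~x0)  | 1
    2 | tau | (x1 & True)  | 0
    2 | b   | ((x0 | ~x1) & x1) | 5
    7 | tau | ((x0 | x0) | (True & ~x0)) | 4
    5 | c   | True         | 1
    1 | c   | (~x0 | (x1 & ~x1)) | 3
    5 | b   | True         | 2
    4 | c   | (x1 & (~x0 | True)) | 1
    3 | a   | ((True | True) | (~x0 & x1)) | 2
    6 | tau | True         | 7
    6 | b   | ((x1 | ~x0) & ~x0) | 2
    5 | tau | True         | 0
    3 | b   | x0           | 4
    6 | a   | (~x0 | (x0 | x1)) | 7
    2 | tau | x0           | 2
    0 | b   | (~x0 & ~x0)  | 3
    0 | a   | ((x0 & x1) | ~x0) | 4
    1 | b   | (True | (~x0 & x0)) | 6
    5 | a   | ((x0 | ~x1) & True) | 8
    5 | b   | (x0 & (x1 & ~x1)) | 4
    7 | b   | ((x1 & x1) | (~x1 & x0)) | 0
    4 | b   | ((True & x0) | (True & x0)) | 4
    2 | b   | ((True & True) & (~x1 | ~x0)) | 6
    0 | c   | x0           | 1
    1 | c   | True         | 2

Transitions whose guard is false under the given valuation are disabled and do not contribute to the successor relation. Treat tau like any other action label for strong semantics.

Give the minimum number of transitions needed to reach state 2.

Answer: 2

Analysis:
BFS to 2:
  Layer 0: {0}
  Layer 1: {1,4}
  Layer 2: {2,6}
depth(2)=2, e.g. c·c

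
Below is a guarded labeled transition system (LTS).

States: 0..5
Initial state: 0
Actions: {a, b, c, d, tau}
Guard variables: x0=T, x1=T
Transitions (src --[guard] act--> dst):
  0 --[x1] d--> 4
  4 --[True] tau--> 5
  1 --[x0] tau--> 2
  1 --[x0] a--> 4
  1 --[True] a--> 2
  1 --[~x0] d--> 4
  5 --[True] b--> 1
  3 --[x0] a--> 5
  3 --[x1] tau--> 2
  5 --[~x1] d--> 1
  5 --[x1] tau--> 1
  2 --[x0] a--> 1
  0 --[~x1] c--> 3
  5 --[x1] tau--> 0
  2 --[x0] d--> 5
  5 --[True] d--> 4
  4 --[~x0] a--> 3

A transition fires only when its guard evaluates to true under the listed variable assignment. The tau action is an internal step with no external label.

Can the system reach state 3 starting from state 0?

13 transition(s) survive guard evaluation.
Layer 0: {0}
Layer 1: {4}  total {0,4}
Layer 2: {5}  total {0,4,5}
Layer 3: {1}  total {0,1,4,5}
Layer 4: {2}  total {0,1,2,4,5}
R = {0,1,2,4,5}

Answer: UNREACHABLE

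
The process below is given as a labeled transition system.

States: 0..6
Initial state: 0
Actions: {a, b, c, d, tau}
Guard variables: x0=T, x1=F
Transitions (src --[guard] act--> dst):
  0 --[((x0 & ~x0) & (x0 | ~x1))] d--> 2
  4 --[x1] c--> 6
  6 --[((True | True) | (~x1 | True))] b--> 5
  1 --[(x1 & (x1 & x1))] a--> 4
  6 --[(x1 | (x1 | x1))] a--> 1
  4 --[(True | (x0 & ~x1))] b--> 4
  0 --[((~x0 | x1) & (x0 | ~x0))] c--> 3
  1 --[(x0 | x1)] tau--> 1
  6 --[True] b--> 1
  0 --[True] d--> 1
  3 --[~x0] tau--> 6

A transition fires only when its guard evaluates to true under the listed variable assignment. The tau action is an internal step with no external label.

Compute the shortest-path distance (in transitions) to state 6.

BFS to 6:
  depth 0: {0}
  depth 1: {1}
6 never appears.

Answer: UNREACHABLE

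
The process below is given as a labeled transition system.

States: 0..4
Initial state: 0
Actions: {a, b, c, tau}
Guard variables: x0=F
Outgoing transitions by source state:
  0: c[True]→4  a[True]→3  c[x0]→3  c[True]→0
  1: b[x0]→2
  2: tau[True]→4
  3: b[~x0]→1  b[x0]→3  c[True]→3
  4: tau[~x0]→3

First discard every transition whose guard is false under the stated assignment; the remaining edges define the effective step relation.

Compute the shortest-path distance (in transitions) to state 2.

Breadth-first toward 2:
  L0 = {0}
  L1 = {3,4}
  L2 = {1}
2 never appears.

Answer: UNREACHABLE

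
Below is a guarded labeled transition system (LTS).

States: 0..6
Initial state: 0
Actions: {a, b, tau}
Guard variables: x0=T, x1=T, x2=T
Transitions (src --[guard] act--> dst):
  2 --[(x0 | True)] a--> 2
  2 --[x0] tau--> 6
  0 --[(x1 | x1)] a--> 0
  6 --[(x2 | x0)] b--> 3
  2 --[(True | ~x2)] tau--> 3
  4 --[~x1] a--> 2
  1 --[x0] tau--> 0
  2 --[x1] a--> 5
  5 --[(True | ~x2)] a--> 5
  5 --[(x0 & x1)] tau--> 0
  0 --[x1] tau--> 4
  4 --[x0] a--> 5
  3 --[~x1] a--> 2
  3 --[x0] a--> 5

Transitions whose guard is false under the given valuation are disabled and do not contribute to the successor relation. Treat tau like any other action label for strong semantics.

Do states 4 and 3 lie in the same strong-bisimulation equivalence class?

Answer: BISIMILAR

Working:
Bisimulation quotient by refinement:
  P[0] = {{0,1,2,3,4,5,6}}
  P[1] = {{0,2,5},{1},{3,4},{6}}
  P[2] = {{0},{1},{2},{3,4},{5},{6}}
6 equivalence class(es) (converged in 3)
4∈{3,4}, 3∈{3,4}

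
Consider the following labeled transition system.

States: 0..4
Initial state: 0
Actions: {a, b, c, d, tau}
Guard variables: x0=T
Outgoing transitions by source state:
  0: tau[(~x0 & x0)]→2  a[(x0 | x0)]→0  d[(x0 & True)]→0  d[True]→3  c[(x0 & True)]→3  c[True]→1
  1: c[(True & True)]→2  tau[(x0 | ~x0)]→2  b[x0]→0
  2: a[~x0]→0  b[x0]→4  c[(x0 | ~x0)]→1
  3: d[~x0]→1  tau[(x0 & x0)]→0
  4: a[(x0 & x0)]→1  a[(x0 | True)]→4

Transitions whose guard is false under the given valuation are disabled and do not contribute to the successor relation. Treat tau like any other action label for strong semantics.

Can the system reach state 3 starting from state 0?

Answer: REACHABLE

Working:
Guard filter leaves 13 enabled edge(s).
Layer 0: {0}
Layer 1: {1,3}  cumulative {0,1,3}
Layer 2: {2}  cumulative {0,1,2,3}
Layer 3: {4}  cumulative {0,1,2,3,4}
R = {0,1,2,3,4}
trace reaching 3: d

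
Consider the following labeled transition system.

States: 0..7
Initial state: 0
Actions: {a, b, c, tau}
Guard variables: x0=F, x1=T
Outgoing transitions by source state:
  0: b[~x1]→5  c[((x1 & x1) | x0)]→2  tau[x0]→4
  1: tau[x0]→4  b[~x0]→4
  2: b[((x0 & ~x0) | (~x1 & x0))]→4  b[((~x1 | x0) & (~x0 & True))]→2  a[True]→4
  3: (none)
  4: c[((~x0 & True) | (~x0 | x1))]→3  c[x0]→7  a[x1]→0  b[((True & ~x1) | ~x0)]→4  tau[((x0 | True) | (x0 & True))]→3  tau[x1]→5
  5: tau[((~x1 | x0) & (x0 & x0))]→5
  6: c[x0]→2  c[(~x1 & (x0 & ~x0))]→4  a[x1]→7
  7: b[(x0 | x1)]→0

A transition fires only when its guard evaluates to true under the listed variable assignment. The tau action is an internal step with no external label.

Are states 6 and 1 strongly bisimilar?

Bisimulation quotient by refinement:
  P[0] = {{0,1,2,3,4,5,6,7}}
  P[1] = {{0},{1,7},{2,6},{3,5},{4}}
  P[2] = {{0},{1},{2},{3,5},{4},{6},{7}}
Fixed point at round 3; 7 class(es).
class of 6: {6}; class of 1: {1}

Answer: NOT BISIMILAR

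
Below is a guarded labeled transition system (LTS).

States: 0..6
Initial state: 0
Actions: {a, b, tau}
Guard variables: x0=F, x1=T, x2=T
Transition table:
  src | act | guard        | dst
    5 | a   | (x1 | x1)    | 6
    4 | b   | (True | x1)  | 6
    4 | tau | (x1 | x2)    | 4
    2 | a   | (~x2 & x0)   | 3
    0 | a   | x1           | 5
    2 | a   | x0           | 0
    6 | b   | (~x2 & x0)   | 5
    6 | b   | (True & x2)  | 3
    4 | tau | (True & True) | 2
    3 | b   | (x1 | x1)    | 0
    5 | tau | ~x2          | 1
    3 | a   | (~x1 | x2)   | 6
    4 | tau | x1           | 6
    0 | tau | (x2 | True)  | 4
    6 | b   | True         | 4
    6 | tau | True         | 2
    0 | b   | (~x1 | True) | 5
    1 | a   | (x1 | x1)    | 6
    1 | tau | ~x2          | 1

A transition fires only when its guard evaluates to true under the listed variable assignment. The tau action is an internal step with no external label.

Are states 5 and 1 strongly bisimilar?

Answer: BISIMILAR

Working:
Compute ~ classes (split until stable):
  P[0] = {{0,1,2,3,4,5,6}}
  P[1] = {{0},{1,5},{2},{3},{4,6}}
  P[2] = {{0},{1,5},{2},{3},{4},{6}}
Fixed point at round 3; 6 class(es).
class of 5: {1,5}; class of 1: {1,5}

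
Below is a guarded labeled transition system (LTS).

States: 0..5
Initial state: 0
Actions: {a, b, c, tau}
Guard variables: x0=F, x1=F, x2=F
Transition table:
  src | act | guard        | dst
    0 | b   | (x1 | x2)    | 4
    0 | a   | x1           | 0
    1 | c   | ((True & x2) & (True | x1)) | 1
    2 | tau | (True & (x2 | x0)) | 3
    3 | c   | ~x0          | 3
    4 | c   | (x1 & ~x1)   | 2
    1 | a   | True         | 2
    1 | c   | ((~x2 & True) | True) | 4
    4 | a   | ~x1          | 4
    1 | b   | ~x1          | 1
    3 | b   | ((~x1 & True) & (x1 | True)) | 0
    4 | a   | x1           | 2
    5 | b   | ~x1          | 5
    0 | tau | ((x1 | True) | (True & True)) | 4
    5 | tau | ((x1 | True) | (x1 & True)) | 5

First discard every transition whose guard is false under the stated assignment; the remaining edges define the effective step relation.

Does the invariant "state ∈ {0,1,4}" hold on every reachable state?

Answer: INVARIANT HOLDS

Analysis:
Allowed set {0,1,4}
Reachable = {0,4}
  0: ✓
  4: ✓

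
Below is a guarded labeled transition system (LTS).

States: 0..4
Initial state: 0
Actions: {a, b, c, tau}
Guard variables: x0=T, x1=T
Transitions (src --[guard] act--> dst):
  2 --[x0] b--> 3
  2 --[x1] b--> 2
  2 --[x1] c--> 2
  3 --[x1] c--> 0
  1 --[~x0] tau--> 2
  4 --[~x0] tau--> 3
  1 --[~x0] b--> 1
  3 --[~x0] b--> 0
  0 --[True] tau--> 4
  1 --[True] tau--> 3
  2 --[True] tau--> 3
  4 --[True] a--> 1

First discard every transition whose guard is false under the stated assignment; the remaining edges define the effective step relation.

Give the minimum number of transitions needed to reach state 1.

Breadth-first toward 1:
  depth 0: {0}
  depth 1: {4}
  depth 2: {1}
depth(1)=2, e.g. tau·a

Answer: 2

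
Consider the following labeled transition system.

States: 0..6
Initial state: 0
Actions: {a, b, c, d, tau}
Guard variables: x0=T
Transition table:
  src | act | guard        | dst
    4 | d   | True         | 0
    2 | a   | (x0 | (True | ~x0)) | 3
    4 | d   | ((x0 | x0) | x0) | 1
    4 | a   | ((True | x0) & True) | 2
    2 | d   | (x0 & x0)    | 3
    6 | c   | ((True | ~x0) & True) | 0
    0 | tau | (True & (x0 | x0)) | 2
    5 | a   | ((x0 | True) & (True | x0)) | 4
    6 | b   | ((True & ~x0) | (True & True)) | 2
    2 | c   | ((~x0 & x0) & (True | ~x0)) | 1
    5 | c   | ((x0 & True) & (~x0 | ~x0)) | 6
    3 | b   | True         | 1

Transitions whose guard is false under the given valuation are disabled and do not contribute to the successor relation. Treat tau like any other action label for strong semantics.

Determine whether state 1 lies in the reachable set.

After dropping false guards: 10 live edges.
Layer 0: {0}
Layer 1: {2}  cumulative {0,2}
Layer 2: {3}  cumulative {0,2,3}
Layer 3: {1}  cumulative {0,1,2,3}
Reach set: {0,1,2,3}
witness 1: tau·a·b

Answer: REACHABLE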